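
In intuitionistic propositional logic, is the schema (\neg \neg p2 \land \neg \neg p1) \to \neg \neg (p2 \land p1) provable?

This is the distribution of double negation over conjunction, which is intuitionistically derivable.
Assume \neg \neg p2, \neg \neg p1, and \neg (p2 \land p1). From p2 we'd get \neg p1 (since p2 \land p1 is refuted), contradicting \neg \neg p1; so \neg p2, contradicting \neg \neg p2.

Yes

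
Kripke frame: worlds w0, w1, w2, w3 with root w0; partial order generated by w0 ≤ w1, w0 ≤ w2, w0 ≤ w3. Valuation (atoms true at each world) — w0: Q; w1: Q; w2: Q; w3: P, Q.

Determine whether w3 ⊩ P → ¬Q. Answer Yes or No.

w3 ⊮ P → ¬Q: already at w3 itself, w3 ⊩ P but w3 ⊮ ¬Q.
w3 ⊮ ¬Q since w3 is accessible from w3 and w3 ⊩ Q.

No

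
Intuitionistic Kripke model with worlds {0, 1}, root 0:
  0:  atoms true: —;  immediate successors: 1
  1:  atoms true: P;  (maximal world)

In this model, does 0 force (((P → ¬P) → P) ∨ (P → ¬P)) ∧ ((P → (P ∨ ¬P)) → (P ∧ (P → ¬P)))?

No

0 ⊮ (((P → ¬P) → P) ∨ (P → ¬P)) ∧ ((P → (P ∨ ¬P)) → (P ∧ (P → ¬P))) since 0 fails (P → (P ∨ ¬P)) → (P ∧ (P → ¬P)).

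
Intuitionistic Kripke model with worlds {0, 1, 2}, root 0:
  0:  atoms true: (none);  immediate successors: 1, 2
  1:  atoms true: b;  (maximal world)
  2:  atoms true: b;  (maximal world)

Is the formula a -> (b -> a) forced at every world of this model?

0 ||- a -> (b -> a) vacuously: no world accessible from 0 forces the antecedent a.
Since the root 0 forces a -> (b -> a) and forcing is persistent (monotone upward), every world forces it.

Yes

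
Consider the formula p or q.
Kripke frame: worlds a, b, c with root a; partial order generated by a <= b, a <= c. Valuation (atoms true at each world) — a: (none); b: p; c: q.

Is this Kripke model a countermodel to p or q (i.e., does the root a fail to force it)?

a does not force p or q: neither disjunct is forced at a.
a lacks atom p, so a does not force p.
So the root a does not force p or q; the model is a countermodel.

Yes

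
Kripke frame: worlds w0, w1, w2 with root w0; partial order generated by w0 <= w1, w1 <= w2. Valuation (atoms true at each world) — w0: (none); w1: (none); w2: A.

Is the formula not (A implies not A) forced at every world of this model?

w0 forces not (A implies not A): no world accessible from w0 forces A implies not A.
Since the root w0 forces not (A implies not A) and forcing is persistent (monotone upward), every world forces it.

Yes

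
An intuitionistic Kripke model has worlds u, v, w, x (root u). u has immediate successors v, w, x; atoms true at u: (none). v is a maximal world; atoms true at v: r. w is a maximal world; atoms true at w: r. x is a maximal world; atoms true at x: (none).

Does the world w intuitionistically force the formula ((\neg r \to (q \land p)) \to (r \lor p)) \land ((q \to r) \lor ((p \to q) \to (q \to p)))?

w \Vdash ((\neg r \to (q \land p)) \to (r \lor p)) \land ((q \to r) \lor ((p \to q) \to (q \to p))) since w forces both conjuncts.

Yes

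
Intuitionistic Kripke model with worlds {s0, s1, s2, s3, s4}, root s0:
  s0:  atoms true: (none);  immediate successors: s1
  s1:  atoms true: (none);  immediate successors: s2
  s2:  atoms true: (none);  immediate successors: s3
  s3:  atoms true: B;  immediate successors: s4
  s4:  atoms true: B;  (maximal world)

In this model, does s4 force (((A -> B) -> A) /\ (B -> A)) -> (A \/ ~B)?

s4 ||- (((A -> B) -> A) /\ (B -> A)) -> (A \/ ~B) vacuously: no world accessible from s4 forces the antecedent ((A -> B) -> A) /\ (B -> A).

Yes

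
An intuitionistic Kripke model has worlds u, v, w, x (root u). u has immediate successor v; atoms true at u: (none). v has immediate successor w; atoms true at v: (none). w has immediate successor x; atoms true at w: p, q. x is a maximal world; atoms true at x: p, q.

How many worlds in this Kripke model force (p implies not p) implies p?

4

u: forces it.
v: forces it.
w: forces it.
x: forces it.
Worlds forcing the formula: {u, v, w, x}.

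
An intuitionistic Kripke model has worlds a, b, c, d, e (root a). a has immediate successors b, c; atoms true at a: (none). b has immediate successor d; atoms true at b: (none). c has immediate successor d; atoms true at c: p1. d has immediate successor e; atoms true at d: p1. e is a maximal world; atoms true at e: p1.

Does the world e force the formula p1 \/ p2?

Yes

e ||- p1 \/ p2 via the disjunct p1.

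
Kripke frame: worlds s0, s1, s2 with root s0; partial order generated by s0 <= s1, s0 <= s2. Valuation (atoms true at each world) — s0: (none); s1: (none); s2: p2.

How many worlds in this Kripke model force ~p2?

s0: does not force it — s0 ||-/- ~p2 since s2 is accessible from s0 and s2 ||- p2.
s1: forces it.
s2: does not force it — s2 ||-/- ~p2 since s2 is accessible from s2 and s2 ||- p2.
Worlds forcing the formula: {s1}.

1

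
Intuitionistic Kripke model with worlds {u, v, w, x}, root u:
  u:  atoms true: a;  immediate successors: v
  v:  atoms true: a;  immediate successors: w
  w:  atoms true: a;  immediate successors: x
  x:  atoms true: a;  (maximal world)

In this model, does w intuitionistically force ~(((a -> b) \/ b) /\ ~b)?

w ||- ~(((a -> b) \/ b) /\ ~b): no world accessible from w forces ((a -> b) \/ b) /\ ~b.

Yes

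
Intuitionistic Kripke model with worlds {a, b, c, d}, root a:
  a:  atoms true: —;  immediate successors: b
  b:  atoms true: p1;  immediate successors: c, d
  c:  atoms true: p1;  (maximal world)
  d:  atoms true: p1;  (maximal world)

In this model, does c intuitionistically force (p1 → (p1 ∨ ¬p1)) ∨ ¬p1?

Yes

c ⊩ (p1 → (p1 ∨ ¬p1)) ∨ ¬p1 via the disjunct p1 → (p1 ∨ ¬p1).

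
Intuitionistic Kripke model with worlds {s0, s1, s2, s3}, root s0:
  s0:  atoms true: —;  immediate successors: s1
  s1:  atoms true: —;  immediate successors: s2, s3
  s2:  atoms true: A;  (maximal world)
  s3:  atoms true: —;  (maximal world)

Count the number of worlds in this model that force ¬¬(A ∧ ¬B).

s0: does not force it — s0 ⊮ ¬¬(A ∧ ¬B) since s3 is accessible from s0 and s3 ⊩ ¬(A ∧ ¬B).
s1: does not force it — s1 ⊮ ¬¬(A ∧ ¬B) since s3 is accessible from s1 and s3 ⊩ ¬(A ∧ ¬B).
s2: forces it.
s3: does not force it.
Worlds forcing the formula: {s2}.

1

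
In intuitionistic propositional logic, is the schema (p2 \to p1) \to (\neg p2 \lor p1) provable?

No

This is the material-implication-as-disjunction principle, which is not intuitionistically valid.
A Kripke countermodel: worlds a, b; order generated by a \le b; atoms true at each world — a:{}; b:{p1,p2}.
a \nVdash (p2 \to p1) \to (\neg p2 \lor p1): already at a itself, a \Vdash p2 \to p1 but a \nVdash \neg p2 \lor p1.
a \nVdash \neg p2 \lor p1: neither disjunct is forced at a.
a \nVdash \neg p2 since b is accessible from a and b \Vdash p2.
So the root a does not force the formula.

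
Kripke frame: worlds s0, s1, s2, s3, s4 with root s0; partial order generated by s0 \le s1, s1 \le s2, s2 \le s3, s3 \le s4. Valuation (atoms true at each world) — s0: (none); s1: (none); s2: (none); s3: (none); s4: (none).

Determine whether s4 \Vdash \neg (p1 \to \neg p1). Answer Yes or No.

No

s4 \nVdash \neg (p1 \to \neg p1) since s4 is accessible from s4 and s4 \Vdash p1 \to \neg p1.
s4 \Vdash p1 \to \neg p1 vacuously: no world accessible from s4 forces the antecedent p1.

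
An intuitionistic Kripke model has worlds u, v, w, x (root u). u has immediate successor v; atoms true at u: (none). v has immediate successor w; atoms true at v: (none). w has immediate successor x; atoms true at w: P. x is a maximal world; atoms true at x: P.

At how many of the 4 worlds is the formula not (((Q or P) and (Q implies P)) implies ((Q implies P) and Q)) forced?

4

u: forces it.
v: forces it.
w: forces it.
x: forces it.
Worlds forcing the formula: {u, v, w, x}.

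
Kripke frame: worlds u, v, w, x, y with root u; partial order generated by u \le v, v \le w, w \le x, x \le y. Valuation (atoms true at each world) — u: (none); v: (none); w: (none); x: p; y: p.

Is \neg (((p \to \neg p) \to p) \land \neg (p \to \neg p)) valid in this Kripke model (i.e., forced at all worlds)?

No

Not every world: u \nVdash \neg (((p \to \neg p) \to p) \land \neg (p \to \neg p)).
u \nVdash \neg (((p \to \neg p) \to p) \land \neg (p \to \neg p)) since u is accessible from u and u \Vdash ((p \to \neg p) \to p) \land \neg (p \to \neg p).
u \Vdash ((p \to \neg p) \to p) \land \neg (p \to \neg p) since u forces both conjuncts.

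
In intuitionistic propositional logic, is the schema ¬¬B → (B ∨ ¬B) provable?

This is a variant of double-negation elimination (deriving excluded middle from double negation), which is not intuitionistically valid.
A Kripke countermodel: worlds s0, s1; order generated by s0 ≤ s1; atoms true at each world — s0:{}; s1:{B}.
s0 ⊮ ¬¬B → (B ∨ ¬B): already at s0 itself, s0 ⊩ ¬¬B but s0 ⊮ B ∨ ¬B.
s0 ⊮ B ∨ ¬B: neither disjunct is forced at s0.
s0 lacks atom B, so s0 ⊮ B.
So the root s0 does not force the formula.

No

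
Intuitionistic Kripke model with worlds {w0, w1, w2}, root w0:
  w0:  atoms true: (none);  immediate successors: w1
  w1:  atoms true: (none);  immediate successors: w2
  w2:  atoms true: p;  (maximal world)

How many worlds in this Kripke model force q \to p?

w0: forces it.
w1: forces it.
w2: forces it.
Worlds forcing the formula: {w0, w1, w2}.

3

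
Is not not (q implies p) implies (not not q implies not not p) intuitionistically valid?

This is the distribution of double negation over implication, which is intuitionistically derivable.
Assume not not (q implies p) and not not q; suppose not p. Then q implies p would give not q (by contraposition), contradicting not not q; so not (q implies p), contradicting not not (q implies p). Hence not not p.

Yes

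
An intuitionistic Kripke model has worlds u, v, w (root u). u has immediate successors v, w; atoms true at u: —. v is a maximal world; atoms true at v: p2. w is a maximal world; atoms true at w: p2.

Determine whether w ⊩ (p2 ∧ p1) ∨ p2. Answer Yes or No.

Yes

w ⊩ (p2 ∧ p1) ∨ p2 via the disjunct p2.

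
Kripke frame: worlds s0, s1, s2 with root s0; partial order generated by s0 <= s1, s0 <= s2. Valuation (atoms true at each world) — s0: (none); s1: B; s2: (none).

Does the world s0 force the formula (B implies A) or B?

s0 does not force (B implies A) or B: neither disjunct is forced at s0.
s0 does not force B implies A: at the accessible world s1, s1 forces B but s1 does not force A.
s1 lacks atom A, so s1 does not force A.

No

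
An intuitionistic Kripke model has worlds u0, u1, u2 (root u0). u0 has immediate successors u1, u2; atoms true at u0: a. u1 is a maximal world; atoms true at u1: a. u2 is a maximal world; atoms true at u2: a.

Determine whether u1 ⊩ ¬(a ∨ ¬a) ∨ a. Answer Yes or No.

u1 ⊩ ¬(a ∨ ¬a) ∨ a via the disjunct a.

Yes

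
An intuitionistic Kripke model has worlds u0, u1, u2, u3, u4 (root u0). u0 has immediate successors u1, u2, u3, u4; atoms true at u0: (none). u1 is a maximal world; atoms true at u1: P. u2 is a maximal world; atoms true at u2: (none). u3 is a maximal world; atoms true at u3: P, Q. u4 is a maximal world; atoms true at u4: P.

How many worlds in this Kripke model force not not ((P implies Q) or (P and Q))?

2

u0: does not force it — u0 does not force not not ((P implies Q) or (P and Q)) since u1 is accessible from u0 and u1 forces not ((P implies Q) or (P and Q)).
u1: does not force it.
u2: forces it.
u3: forces it.
u4: does not force it.
Worlds forcing the formula: {u2, u3}.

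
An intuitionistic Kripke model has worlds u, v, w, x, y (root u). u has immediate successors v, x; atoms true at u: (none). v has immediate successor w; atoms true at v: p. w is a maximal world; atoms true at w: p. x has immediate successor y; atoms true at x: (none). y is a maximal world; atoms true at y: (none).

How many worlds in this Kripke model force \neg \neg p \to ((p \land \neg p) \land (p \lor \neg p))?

2

u: does not force it — u \nVdash \neg \neg p \to ((p \land \neg p) \land (p \lor \neg p)): at the accessible world v, v \Vdash \neg \neg p but v \nVdash (p \land \neg p) \land (p \lor \neg p).
v: does not force it — v \nVdash \neg \neg p \to ((p \land \neg p) \land (p \lor \neg p)): already at v itself, v \Vdash \neg \neg p but v \nVdash (p \land \neg p) \land (p \lor \neg p).
w: does not force it — w \nVdash \neg \neg p \to ((p \land \neg p) \land (p \lor \neg p)): already at w itself, w \Vdash \neg \neg p but w \nVdash (p \land \neg p) \land (p \lor \neg p).
x: forces it.
y: forces it.
Worlds forcing the formula: {x, y}.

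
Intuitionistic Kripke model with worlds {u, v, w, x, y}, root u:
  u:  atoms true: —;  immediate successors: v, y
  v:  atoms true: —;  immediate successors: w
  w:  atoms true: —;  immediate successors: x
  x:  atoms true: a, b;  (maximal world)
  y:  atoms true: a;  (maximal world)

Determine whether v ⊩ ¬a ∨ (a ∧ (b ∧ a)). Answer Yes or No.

v ⊮ ¬a ∨ (a ∧ (b ∧ a)): neither disjunct is forced at v.
v ⊮ ¬a since x is accessible from v and x ⊩ a.

No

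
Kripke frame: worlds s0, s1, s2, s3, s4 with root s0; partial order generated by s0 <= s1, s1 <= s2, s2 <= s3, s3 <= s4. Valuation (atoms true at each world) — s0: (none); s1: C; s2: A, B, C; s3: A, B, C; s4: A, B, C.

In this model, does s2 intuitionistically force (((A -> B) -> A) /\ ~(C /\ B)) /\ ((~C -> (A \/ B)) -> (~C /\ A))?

s2 ||-/- (((A -> B) -> A) /\ ~(C /\ B)) /\ ((~C -> (A \/ B)) -> (~C /\ A)) since s2 fails ((A -> B) -> A) /\ ~(C /\ B).

No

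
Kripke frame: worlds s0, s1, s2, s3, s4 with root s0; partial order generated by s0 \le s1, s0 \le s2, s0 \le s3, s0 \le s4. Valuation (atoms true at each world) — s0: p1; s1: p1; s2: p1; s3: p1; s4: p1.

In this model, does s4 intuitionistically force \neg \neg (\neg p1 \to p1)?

Yes

s4 \Vdash \neg \neg (\neg p1 \to p1): no world accessible from s4 forces \neg (\neg p1 \to p1).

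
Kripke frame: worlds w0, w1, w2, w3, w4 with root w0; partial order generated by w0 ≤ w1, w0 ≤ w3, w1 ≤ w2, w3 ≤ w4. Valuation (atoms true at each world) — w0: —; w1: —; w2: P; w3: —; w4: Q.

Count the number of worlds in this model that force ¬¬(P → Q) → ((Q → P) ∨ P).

2

w0: does not force it — w0 ⊮ ¬¬(P → Q) → ((Q → P) ∨ P): at the accessible world w3, w3 ⊩ ¬¬(P → Q) but w3 ⊮ (Q → P) ∨ P.
w1: forces it.
w2: forces it.
w3: does not force it — w3 ⊮ ¬¬(P → Q) → ((Q → P) ∨ P): already at w3 itself, w3 ⊩ ¬¬(P → Q) but w3 ⊮ (Q → P) ∨ P.
w4: does not force it — w4 ⊮ ¬¬(P → Q) → ((Q → P) ∨ P): already at w4 itself, w4 ⊩ ¬¬(P → Q) but w4 ⊮ (Q → P) ∨ P.
Worlds forcing the formula: {w1, w2}.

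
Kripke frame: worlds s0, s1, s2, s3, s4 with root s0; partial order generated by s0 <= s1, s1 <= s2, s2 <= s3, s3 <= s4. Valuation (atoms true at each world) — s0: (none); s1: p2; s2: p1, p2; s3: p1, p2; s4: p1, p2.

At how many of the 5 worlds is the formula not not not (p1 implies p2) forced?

0

s0: does not force it — s0 does not force not not not (p1 implies p2) since s0 is accessible from s0 and s0 forces not not (p1 implies p2).
s1: does not force it — s1 does not force not not not (p1 implies p2) since s1 is accessible from s1 and s1 forces not not (p1 implies p2).
s2: does not force it — s2 does not force not not not (p1 implies p2) since s2 is accessible from s2 and s2 forces not not (p1 implies p2).
s3: does not force it.
s4: does not force it.
Worlds forcing the formula: { }.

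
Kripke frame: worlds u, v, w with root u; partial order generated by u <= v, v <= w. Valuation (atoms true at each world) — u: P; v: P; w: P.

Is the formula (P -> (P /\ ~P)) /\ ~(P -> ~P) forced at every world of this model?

No

Not every world: u ||-/- (P -> (P /\ ~P)) /\ ~(P -> ~P).
u ||-/- (P -> (P /\ ~P)) /\ ~(P -> ~P) since u fails P -> (P /\ ~P).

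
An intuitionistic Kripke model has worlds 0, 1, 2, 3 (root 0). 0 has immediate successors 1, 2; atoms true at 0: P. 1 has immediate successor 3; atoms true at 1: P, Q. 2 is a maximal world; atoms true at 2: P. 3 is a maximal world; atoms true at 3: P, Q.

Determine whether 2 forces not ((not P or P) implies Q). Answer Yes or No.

Yes

2 forces not ((not P or P) implies Q): no world accessible from 2 forces (not P or P) implies Q.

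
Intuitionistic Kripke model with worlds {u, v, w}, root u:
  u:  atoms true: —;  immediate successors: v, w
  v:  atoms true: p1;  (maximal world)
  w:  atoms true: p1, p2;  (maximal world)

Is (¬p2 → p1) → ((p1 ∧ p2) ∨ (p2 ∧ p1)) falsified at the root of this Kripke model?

Yes

u ⊮ (¬p2 → p1) → ((p1 ∧ p2) ∨ (p2 ∧ p1)): already at u itself, u ⊩ ¬p2 → p1 but u ⊮ (p1 ∧ p2) ∨ (p2 ∧ p1).
u ⊮ (p1 ∧ p2) ∨ (p2 ∧ p1): neither disjunct is forced at u.
u ⊮ p1 ∧ p2 since u fails p1.
So the root u does not force (¬p2 → p1) → ((p1 ∧ p2) ∨ (p2 ∧ p1)); the model is a countermodel.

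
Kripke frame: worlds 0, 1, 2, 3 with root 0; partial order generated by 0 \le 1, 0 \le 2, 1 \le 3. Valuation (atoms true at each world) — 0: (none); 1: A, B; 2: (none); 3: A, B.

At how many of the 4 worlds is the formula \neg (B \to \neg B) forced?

0: does not force it — 0 \nVdash \neg (B \to \neg B) since 2 is accessible from 0 and 2 \Vdash B \to \neg B.
1: forces it.
2: does not force it — 2 \nVdash \neg (B \to \neg B) since 2 is accessible from 2 and 2 \Vdash B \to \neg B.
3: forces it.
Worlds forcing the formula: {1, 3}.

2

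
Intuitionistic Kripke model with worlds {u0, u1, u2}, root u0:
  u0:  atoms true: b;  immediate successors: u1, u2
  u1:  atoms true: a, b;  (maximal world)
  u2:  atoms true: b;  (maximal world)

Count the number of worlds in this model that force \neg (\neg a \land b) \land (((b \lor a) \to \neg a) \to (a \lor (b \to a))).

1

u0: does not force it — u0 \nVdash \neg (\neg a \land b) \land (((b \lor a) \to \neg a) \to (a \lor (b \to a))) since u0 fails \neg (\neg a \land b).
u1: forces it.
u2: does not force it — u2 \nVdash \neg (\neg a \land b) \land (((b \lor a) \to \neg a) \to (a \lor (b \to a))) since u2 fails \neg (\neg a \land b).
Worlds forcing the formula: {u1}.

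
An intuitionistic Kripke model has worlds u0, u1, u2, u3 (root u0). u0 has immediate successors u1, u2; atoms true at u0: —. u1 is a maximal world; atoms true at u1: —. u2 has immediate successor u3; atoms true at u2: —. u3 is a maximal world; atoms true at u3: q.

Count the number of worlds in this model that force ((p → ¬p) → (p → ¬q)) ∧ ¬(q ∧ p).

u0: forces it.
u1: forces it.
u2: forces it.
u3: forces it.
Worlds forcing the formula: {u0, u1, u2, u3}.

4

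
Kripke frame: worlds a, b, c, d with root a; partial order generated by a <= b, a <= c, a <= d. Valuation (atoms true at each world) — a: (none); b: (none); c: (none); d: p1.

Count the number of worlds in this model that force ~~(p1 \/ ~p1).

a: forces it.
b: forces it.
c: forces it.
d: forces it.
Worlds forcing the formula: {a, b, c, d}.

4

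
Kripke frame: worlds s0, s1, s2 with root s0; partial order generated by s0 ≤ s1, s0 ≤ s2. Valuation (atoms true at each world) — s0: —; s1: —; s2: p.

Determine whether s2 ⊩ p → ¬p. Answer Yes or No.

No

s2 ⊮ p → ¬p: already at s2 itself, s2 ⊩ p but s2 ⊮ ¬p.
s2 ⊮ ¬p since s2 is accessible from s2 and s2 ⊩ p.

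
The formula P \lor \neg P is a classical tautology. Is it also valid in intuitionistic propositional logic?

No

This is the law of excluded middle, which is not intuitionistically valid.
A Kripke countermodel: worlds u, v; order generated by u \le v; atoms true at each world — u:{}; v:{P}.
u \nVdash P \lor \neg P: neither disjunct is forced at u.
u lacks atom P, so u \nVdash P.
So the root u does not force the formula.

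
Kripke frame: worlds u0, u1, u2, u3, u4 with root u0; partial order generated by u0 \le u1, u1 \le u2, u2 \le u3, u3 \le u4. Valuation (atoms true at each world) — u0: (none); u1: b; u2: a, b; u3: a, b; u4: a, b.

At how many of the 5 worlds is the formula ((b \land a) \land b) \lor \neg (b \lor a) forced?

3

u0: does not force it — u0 \nVdash ((b \land a) \land b) \lor \neg (b \lor a): neither disjunct is forced at u0.
u1: does not force it — u1 \nVdash ((b \land a) \land b) \lor \neg (b \lor a): neither disjunct is forced at u1.
u2: forces it.
u3: forces it.
u4: forces it.
Worlds forcing the formula: {u2, u3, u4}.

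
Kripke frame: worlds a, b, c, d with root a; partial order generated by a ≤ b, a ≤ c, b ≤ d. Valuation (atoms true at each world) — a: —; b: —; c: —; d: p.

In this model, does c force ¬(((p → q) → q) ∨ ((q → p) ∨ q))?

c ⊮ ¬(((p → q) → q) ∨ ((q → p) ∨ q)) since c is accessible from c and c ⊩ ((p → q) → q) ∨ ((q → p) ∨ q).
c ⊩ ((p → q) → q) ∨ ((q → p) ∨ q) via the disjunct (q → p) ∨ q.

No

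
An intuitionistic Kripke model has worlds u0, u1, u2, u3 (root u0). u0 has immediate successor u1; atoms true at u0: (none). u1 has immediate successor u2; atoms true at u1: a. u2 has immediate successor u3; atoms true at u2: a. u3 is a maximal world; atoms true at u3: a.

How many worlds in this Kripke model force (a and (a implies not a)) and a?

u0: does not force it — u0 does not force (a and (a implies not a)) and a since u0 fails a and (a implies not a).
u1: does not force it.
u2: does not force it.
u3: does not force it.
Worlds forcing the formula: { }.

0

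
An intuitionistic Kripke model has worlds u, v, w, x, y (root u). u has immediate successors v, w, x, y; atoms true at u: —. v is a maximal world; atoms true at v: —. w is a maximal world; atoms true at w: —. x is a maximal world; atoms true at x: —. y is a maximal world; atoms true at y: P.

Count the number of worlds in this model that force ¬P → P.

u: does not force it — u ⊮ ¬P → P: at the accessible world v, v ⊩ ¬P but v ⊮ P.
v: does not force it — v ⊮ ¬P → P: already at v itself, v ⊩ ¬P but v ⊮ P.
w: does not force it — w ⊮ ¬P → P: already at w itself, w ⊩ ¬P but w ⊮ P.
x: does not force it.
y: forces it.
Worlds forcing the formula: {y}.

1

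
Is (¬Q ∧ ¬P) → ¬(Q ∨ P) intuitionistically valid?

This is a constructively valid De Morgan direction (conjunction of negations to negated disjunction), which is intuitionistically derivable.
If both ¬Q and ¬P hold at a world, no accessible world forces Q or forces P, so none forces Q ∨ P.

Yes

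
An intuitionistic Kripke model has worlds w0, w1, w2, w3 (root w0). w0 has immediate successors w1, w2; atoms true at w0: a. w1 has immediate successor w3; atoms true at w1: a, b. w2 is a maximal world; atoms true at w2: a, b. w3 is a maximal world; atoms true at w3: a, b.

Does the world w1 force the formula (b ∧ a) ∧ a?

Yes

w1 ⊩ (b ∧ a) ∧ a since w1 forces both conjuncts.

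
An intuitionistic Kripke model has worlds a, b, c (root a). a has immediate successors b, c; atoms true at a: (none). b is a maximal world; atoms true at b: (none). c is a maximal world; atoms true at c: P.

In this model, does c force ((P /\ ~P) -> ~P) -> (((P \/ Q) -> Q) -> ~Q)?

Yes

c ||- ((P /\ ~P) -> ~P) -> (((P \/ Q) -> Q) -> ~Q): every world accessible from c that forces (P /\ ~P) -> ~P (namely c) also forces ((P \/ Q) -> Q) -> ~Q.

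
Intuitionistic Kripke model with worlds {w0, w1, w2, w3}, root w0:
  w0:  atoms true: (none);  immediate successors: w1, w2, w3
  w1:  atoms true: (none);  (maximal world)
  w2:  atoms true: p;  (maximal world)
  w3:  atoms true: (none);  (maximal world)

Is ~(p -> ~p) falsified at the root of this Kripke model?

Yes

w0 ||-/- ~(p -> ~p) since w1 is accessible from w0 and w1 ||- p -> ~p.
w1 ||- p -> ~p vacuously: no world accessible from w1 forces the antecedent p.
So the root w0 does not force ~(p -> ~p); the model is a countermodel.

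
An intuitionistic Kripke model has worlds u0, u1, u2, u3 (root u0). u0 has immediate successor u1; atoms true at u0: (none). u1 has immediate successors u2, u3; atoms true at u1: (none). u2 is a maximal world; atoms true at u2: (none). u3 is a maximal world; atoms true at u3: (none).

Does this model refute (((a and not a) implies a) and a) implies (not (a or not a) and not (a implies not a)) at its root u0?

u0 forces (((a and not a) implies a) and a) implies (not (a or not a) and not (a implies not a)) vacuously: no world accessible from u0 forces the antecedent ((a and not a) implies a) and a.
So the root u0 forces (((a and not a) implies a) and a) implies (not (a or not a) and not (a implies not a)); the model is not a countermodel.

No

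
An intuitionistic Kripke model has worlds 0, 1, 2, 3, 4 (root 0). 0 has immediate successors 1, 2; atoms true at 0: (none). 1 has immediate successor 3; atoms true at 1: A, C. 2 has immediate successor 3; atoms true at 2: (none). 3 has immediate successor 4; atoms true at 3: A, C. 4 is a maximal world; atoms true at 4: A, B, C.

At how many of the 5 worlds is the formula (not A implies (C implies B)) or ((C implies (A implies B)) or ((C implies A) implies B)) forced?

0: forces it.
1: forces it.
2: forces it.
3: forces it.
4: forces it.
Worlds forcing the formula: {0, 1, 2, 3, 4}.

5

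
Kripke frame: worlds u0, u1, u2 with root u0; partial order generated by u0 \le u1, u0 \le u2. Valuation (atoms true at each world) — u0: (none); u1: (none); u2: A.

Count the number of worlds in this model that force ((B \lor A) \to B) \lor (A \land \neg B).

u0: does not force it — u0 \nVdash ((B \lor A) \to B) \lor (A \land \neg B): neither disjunct is forced at u0.
u1: forces it.
u2: forces it.
Worlds forcing the formula: {u1, u2}.

2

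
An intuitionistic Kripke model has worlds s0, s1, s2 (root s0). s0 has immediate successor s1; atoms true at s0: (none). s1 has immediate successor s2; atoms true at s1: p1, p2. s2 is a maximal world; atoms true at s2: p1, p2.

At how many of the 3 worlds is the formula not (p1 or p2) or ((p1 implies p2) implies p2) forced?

2

s0: does not force it — s0 does not force not (p1 or p2) or ((p1 implies p2) implies p2): neither disjunct is forced at s0.
s1: forces it.
s2: forces it.
Worlds forcing the formula: {s1, s2}.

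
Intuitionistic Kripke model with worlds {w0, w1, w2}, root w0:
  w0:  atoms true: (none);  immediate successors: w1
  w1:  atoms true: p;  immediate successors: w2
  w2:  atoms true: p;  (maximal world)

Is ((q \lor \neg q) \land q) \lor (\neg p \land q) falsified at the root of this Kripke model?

Yes

w0 \nVdash ((q \lor \neg q) \land q) \lor (\neg p \land q): neither disjunct is forced at w0.
w0 \nVdash (q \lor \neg q) \land q since w0 fails q.
So the root w0 does not force ((q \lor \neg q) \land q) \lor (\neg p \land q); the model is a countermodel.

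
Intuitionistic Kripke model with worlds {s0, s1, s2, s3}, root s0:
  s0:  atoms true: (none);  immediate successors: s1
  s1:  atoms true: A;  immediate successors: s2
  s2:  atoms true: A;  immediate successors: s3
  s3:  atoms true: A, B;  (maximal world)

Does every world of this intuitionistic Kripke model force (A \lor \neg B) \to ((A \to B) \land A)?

No

Not every world: s0 \nVdash (A \lor \neg B) \to ((A \to B) \land A).
s0 \nVdash (A \lor \neg B) \to ((A \to B) \land A): at the accessible world s1, s1 \Vdash A \lor \neg B but s1 \nVdash (A \to B) \land A.
s1 \nVdash (A \to B) \land A since s1 fails A \to B.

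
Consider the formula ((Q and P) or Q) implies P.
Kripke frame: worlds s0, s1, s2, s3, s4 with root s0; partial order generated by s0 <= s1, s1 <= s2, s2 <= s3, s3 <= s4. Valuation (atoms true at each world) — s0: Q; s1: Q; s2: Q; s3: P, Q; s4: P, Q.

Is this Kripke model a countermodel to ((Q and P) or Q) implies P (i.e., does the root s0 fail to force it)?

s0 does not force ((Q and P) or Q) implies P: already at s0 itself, s0 forces (Q and P) or Q but s0 does not force P.
s0 lacks atom P, so s0 does not force P.
So the root s0 does not force ((Q and P) or Q) implies P; the model is a countermodel.

Yes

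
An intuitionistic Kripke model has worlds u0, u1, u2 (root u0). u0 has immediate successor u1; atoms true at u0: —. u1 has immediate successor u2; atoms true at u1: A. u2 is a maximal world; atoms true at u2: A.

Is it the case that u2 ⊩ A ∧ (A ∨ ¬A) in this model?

u2 ⊩ A ∧ (A ∨ ¬A) since u2 forces both conjuncts.

Yes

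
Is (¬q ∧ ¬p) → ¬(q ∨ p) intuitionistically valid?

This is a constructively valid De Morgan direction (conjunction of negations to negated disjunction), which is intuitionistically derivable.
If both ¬q and ¬p hold at a world, no accessible world forces q or forces p, so none forces q ∨ p.

Yes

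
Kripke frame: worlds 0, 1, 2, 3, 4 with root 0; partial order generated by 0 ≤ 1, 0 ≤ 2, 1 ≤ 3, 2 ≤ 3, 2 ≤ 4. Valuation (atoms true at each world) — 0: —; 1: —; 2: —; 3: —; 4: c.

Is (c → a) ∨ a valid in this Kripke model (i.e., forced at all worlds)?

No

Not every world: 0 ⊮ (c → a) ∨ a.
0 ⊮ (c → a) ∨ a: neither disjunct is forced at 0.
0 ⊮ c → a: at the accessible world 4, 4 ⊩ c but 4 ⊮ a.
4 lacks atom a, so 4 ⊮ a.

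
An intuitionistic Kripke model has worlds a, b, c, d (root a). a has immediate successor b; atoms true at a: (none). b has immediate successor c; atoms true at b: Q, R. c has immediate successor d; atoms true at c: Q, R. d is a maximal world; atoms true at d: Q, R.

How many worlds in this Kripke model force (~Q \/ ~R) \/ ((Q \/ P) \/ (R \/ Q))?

a: does not force it — a ||-/- (~Q \/ ~R) \/ ((Q \/ P) \/ (R \/ Q)): neither disjunct is forced at a.
b: forces it.
c: forces it.
d: forces it.
Worlds forcing the formula: {b, c, d}.

3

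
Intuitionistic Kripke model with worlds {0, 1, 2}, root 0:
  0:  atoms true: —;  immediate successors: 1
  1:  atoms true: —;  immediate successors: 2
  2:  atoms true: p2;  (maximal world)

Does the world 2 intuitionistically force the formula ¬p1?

Yes

2 ⊩ ¬p1: no world accessible from 2 forces p1.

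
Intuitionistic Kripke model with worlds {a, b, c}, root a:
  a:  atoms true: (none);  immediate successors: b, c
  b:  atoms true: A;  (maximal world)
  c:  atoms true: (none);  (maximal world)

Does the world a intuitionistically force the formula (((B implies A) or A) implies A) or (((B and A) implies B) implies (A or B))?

a does not force (((B implies A) or A) implies A) or (((B and A) implies B) implies (A or B)): neither disjunct is forced at a.
a does not force ((B implies A) or A) implies A: already at a itself, a forces (B implies A) or A but a does not force A.
a lacks atom A, so a does not force A.

No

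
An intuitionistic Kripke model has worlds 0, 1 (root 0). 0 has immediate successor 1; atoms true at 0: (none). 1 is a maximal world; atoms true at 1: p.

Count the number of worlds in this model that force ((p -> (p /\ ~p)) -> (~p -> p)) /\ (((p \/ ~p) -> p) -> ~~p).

2

0: forces it.
1: forces it.
Worlds forcing the formula: {0, 1}.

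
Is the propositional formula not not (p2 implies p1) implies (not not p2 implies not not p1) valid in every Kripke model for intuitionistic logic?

This is the distribution of double negation over implication, which is intuitionistically derivable.
Assume not not (p2 implies p1) and not not p2; suppose not p1. Then p2 implies p1 would give not p2 (by contraposition), contradicting not not p2; so not (p2 implies p1), contradicting not not (p2 implies p1). Hence not not p1.

Yes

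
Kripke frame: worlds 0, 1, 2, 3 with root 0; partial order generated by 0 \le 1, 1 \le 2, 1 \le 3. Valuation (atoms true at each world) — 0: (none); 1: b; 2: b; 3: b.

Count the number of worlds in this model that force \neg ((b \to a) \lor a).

0: forces it.
1: forces it.
2: forces it.
3: forces it.
Worlds forcing the formula: {0, 1, 2, 3}.

4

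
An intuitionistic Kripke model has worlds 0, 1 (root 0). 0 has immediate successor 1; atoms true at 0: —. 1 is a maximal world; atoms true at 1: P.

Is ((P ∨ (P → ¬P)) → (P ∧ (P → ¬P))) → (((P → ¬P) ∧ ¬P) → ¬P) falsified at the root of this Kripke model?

No

0 ⊩ ((P ∨ (P → ¬P)) → (P ∧ (P → ¬P))) → (((P → ¬P) ∧ ¬P) → ¬P) vacuously: no world accessible from 0 forces the antecedent (P ∨ (P → ¬P)) → (P ∧ (P → ¬P)).
So the root 0 forces ((P ∨ (P → ¬P)) → (P ∧ (P → ¬P))) → (((P → ¬P) ∧ ¬P) → ¬P); the model is not a countermodel.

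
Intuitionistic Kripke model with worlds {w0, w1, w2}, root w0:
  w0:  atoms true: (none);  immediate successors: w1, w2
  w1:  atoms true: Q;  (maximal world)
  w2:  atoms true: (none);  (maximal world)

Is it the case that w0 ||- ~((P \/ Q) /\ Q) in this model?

w0 ||-/- ~((P \/ Q) /\ Q) since w1 is accessible from w0 and w1 ||- (P \/ Q) /\ Q.
w1 ||- (P \/ Q) /\ Q since w1 forces both conjuncts.

No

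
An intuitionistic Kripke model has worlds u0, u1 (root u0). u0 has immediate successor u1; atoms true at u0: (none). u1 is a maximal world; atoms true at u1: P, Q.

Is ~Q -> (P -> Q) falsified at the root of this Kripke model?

u0 ||- ~Q -> (P -> Q) vacuously: no world accessible from u0 forces the antecedent ~Q.
So the root u0 forces ~Q -> (P -> Q); the model is not a countermodel.

No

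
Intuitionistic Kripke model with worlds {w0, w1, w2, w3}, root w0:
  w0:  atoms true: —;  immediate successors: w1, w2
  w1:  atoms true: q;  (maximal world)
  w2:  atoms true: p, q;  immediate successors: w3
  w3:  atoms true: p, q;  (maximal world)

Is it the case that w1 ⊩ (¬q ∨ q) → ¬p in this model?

w1 ⊩ (¬q ∨ q) → ¬p: every world accessible from w1 that forces ¬q ∨ q (namely w1) also forces ¬p.

Yes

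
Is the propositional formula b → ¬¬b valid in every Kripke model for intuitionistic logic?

Yes

This is double-negation introduction, which is intuitionistically derivable.
If a world forces b then every accessible world forces b (persistence), so none forces ¬b; hence ¬¬b.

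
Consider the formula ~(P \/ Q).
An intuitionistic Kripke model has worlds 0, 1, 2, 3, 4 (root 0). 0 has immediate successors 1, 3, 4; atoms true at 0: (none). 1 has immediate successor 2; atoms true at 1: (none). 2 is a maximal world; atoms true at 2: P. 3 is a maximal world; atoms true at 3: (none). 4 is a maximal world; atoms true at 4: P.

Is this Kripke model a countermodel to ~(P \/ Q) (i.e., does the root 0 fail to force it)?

0 ||-/- ~(P \/ Q) since 2 is accessible from 0 and 2 ||- P \/ Q.
2 ||- P \/ Q via the disjunct P.
So the root 0 does not force ~(P \/ Q); the model is a countermodel.

Yes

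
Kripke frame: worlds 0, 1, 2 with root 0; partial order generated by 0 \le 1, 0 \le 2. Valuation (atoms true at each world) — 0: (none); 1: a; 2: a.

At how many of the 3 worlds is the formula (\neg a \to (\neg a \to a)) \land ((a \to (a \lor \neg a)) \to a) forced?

0: does not force it — 0 \nVdash (\neg a \to (\neg a \to a)) \land ((a \to (a \lor \neg a)) \to a) since 0 fails (a \to (a \lor \neg a)) \to a.
1: forces it.
2: forces it.
Worlds forcing the formula: {1, 2}.

2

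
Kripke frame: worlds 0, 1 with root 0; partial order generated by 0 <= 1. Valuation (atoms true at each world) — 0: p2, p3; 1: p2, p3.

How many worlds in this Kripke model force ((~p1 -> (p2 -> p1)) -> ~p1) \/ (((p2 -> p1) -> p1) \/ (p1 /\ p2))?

0: forces it.
1: forces it.
Worlds forcing the formula: {0, 1}.

2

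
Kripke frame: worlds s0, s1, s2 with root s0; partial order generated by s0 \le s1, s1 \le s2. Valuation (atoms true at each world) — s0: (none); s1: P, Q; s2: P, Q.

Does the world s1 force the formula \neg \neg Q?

s1 \Vdash \neg \neg Q: no world accessible from s1 forces \neg Q.

Yes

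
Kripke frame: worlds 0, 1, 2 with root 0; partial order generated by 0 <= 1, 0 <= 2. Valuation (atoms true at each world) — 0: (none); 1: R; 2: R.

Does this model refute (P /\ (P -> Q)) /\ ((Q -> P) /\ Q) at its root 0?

0 ||-/- (P /\ (P -> Q)) /\ ((Q -> P) /\ Q) since 0 fails P /\ (P -> Q).
So the root 0 does not force (P /\ (P -> Q)) /\ ((Q -> P) /\ Q); the model is a countermodel.

Yes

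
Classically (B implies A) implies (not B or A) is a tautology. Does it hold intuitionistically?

No

This is the material-implication-as-disjunction principle, which is not intuitionistically valid.
A Kripke countermodel: worlds s0, s1; order generated by s0 <= s1; atoms true at each world — s0:{}; s1:{A,B}.
s0 does not force (B implies A) implies (not B or A): already at s0 itself, s0 forces B implies A but s0 does not force not B or A.
s0 does not force not B or A: neither disjunct is forced at s0.
s0 does not force not B since s1 is accessible from s0 and s1 forces B.
So the root s0 does not force the formula.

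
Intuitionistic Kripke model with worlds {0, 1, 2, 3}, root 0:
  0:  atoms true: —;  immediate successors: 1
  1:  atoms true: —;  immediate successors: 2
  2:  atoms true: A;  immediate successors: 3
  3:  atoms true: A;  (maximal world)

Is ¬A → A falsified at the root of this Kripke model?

No

0 ⊩ ¬A → A vacuously: no world accessible from 0 forces the antecedent ¬A.
So the root 0 forces ¬A → A; the model is not a countermodel.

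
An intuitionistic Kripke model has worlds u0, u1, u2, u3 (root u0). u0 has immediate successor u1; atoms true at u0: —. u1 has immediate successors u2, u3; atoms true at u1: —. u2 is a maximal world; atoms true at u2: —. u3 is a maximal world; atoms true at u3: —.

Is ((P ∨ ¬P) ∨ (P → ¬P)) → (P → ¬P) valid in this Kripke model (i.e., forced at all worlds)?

Yes

u0 ⊩ ((P ∨ ¬P) ∨ (P → ¬P)) → (P → ¬P): every world accessible from u0 that forces (P ∨ ¬P) ∨ (P → ¬P) (namely u0, u1, u2, u3) also forces P → ¬P.
Since the root u0 forces ((P ∨ ¬P) ∨ (P → ¬P)) → (P → ¬P) and forcing is persistent (monotone upward), every world forces it.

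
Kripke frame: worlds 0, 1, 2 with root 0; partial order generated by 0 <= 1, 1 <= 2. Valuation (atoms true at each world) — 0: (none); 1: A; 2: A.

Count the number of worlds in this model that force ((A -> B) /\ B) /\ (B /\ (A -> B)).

0: does not force it — 0 ||-/- ((A -> B) /\ B) /\ (B /\ (A -> B)) since 0 fails (A -> B) /\ B.
1: does not force it — 1 ||-/- ((A -> B) /\ B) /\ (B /\ (A -> B)) since 1 fails (A -> B) /\ B.
2: does not force it — 2 ||-/- ((A -> B) /\ B) /\ (B /\ (A -> B)) since 2 fails (A -> B) /\ B.
Worlds forcing the formula: { }.

0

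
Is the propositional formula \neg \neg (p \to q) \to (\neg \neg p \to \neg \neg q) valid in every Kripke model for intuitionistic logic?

Yes

This is the distribution of double negation over implication, which is intuitionistically derivable.
Assume \neg \neg (p \to q) and \neg \neg p; suppose \neg q. Then p \to q would give \neg p (by contraposition), contradicting \neg \neg p; so \neg (p \to q), contradicting \neg \neg (p \to q). Hence \neg \neg q.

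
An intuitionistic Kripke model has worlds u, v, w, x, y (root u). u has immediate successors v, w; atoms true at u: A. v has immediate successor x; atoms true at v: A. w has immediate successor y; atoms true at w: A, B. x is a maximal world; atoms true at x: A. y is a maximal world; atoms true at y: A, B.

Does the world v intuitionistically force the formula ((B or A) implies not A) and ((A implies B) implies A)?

v does not force ((B or A) implies not A) and ((A implies B) implies A) since v fails (B or A) implies not A.

No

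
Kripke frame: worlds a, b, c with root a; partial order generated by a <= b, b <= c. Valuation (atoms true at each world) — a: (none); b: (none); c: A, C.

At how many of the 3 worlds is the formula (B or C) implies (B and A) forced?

a: does not force it — a does not force (B or C) implies (B and A): at the accessible world c, c forces B or C but c does not force B and A.
b: does not force it — b does not force (B or C) implies (B and A): at the accessible world c, c forces B or C but c does not force B and A.
c: does not force it.
Worlds forcing the formula: { }.

0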